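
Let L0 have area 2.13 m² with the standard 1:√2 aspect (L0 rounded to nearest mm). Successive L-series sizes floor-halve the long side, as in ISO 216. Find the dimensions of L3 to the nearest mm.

Let L0's short side be w mm. w · w√2 = 2.13 m² = 2,130,000 mm², so w ≈ 1227.2 mm and w√2 ≈ 1735.6 mm → L0 = 1227 × 1736 mm.
L1: ⌊1736/2⌋ × 1227 = 868 × 1227 mm
L2: ⌊1227/2⌋ × 868 = 613 × 868 mm
L3: ⌊868/2⌋ × 613 = 434 × 613 mm

434 × 613 mm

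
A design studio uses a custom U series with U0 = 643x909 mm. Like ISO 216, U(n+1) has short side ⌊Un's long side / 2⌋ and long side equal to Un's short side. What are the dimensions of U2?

U1: ⌊909/2⌋ × 643 = 454 × 643 mm
U2: ⌊643/2⌋ × 454 = 321 × 454 mm

321 × 454 mm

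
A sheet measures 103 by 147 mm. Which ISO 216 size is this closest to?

A6 (105 × 148 mm)

Aspect ratio 147/103 ≈ 1.427 — close to the ISO √2 ≈ 1.414.
In the A-series (A0 area = 1 m²): A6 = 105 × 148 mm.
Off by 3 mm total — nearest standard size.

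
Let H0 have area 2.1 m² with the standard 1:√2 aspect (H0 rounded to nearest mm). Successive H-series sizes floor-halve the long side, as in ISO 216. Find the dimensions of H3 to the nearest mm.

Let H0's short side be w mm. w · w√2 = 2.1 m² = 2,100,000 mm², so w ≈ 1218.6 mm and w√2 ≈ 1723.3 mm → H0 = 1219 × 1723 mm.
H1: ⌊1723/2⌋ × 1219 = 861 × 1219 mm
H2: ⌊1219/2⌋ × 861 = 609 × 861 mm
H3: ⌊861/2⌋ × 609 = 430 × 609 mm

430 × 609 mm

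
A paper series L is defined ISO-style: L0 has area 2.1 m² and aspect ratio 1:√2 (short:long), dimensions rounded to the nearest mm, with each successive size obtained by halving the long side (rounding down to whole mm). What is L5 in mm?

Let L0's short side be w mm. w · w√2 = 2.1 m² = 2,100,000 mm², so w ≈ 1218.6 mm and w√2 ≈ 1723.3 mm → L0 = 1219 × 1723 mm.
L1: ⌊1723/2⌋ × 1219 = 861 × 1219 mm
L2: ⌊1219/2⌋ × 861 = 609 × 861 mm
L3: ⌊861/2⌋ × 609 = 430 × 609 mm
L4: ⌊609/2⌋ × 430 = 304 × 430 mm
L5: ⌊430/2⌋ × 304 = 215 × 304 mm

215 × 304 mm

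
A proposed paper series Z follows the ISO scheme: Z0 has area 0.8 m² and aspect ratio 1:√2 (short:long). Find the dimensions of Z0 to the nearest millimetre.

Let the short side be w mm. Then w · w√2 = 0.8 m² = 800,000 mm².
w² = 800,000/√2, so w ≈ 752.1 mm; long side = w√2 ≈ 1063.7 mm.

752 × 1064 mm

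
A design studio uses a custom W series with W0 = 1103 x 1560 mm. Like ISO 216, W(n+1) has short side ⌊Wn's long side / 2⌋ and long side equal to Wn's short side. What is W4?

W1: ⌊1560/2⌋ × 1103 = 780 × 1103 mm
W2: ⌊1103/2⌋ × 780 = 551 × 780 mm
W3: ⌊780/2⌋ × 551 = 390 × 551 mm
W4: ⌊551/2⌋ × 390 = 275 × 390 mm

275 × 390 mm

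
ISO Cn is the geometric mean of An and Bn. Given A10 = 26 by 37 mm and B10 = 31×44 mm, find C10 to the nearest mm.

28 × 40 mm

Short side: √(26 · 31) = √806 ≈ 28.4 → 28 mm
Long side: √(37 · 44) = √1628 ≈ 40.3 → 40 mm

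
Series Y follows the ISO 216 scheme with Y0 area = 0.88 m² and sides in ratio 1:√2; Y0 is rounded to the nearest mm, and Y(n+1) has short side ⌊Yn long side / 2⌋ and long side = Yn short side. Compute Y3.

279 × 394 mm

Let Y0's short side be w mm. w · w√2 = 0.88 m² = 880,000 mm², so w ≈ 788.8 mm and w√2 ≈ 1115.6 mm → Y0 = 789 × 1116 mm.
Y1: ⌊1116/2⌋ × 789 = 558 × 789 mm
Y2: ⌊789/2⌋ × 558 = 394 × 558 mm
Y3: ⌊558/2⌋ × 394 = 279 × 394 mm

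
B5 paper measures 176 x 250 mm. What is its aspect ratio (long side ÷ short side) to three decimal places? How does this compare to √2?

250 / 176 = 1.420
ISO 216 targets √2 ≈ 1.414; the +0.006 deviation is from mm rounding.

1.420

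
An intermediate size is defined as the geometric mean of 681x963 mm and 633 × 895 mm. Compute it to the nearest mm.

Short side: √(681 · 633) = √431073 ≈ 656.6 → 657 mm
Long side: √(963 · 895) = √861885 ≈ 928.4 → 928 mm

657 × 928 mm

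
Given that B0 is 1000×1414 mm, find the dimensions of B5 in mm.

B1: ⌊1414/2⌋ × 1000 = 707 × 1000 mm
B2: ⌊1000/2⌋ × 707 = 500 × 707 mm
B3: ⌊707/2⌋ × 500 = 353 × 500 mm
B4: ⌊500/2⌋ × 353 = 250 × 353 mm
B5: ⌊353/2⌋ × 250 = 176 × 250 mm

176 × 250 mm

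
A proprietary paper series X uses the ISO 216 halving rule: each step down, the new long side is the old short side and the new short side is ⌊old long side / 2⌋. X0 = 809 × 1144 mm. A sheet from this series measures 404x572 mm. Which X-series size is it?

X0: 809 × 1144 mm
X1: 572 × 809 mm
X2: 404 × 572 mm
X3: 286 × 404 mm
→ matches X2.

X2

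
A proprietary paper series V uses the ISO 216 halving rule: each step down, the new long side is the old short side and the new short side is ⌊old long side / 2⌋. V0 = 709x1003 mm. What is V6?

V1 = 501 × 709 mm (from V0 by 1 halving).
V2: ⌊709/2⌋ × 501 = 354 × 501 mm
V3: ⌊501/2⌋ × 354 = 250 × 354 mm
V4: ⌊354/2⌋ × 250 = 177 × 250 mm
V5: ⌊250/2⌋ × 177 = 125 × 177 mm
V6: ⌊177/2⌋ × 125 = 88 × 125 mm

88 × 125 mm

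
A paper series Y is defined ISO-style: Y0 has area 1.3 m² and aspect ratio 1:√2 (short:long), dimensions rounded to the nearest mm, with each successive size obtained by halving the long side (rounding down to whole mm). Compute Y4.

Let Y0's short side be w mm. w · w√2 = 1.3 m² = 1,300,000 mm², so w ≈ 958.8 mm and w√2 ≈ 1355.9 mm → Y0 = 959 × 1356 mm.
Y1: ⌊1356/2⌋ × 959 = 678 × 959 mm
Y2: ⌊959/2⌋ × 678 = 479 × 678 mm
Y3: ⌊678/2⌋ × 479 = 339 × 479 mm
Y4: ⌊479/2⌋ × 339 = 239 × 339 mm

239 × 339 mm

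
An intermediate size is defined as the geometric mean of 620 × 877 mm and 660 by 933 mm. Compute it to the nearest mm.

640 × 905 mm

Short side: √(620 · 660) = √409200 ≈ 639.7 → 640 mm
Long side: √(877 · 933) = √818241 ≈ 904.6 → 905 mm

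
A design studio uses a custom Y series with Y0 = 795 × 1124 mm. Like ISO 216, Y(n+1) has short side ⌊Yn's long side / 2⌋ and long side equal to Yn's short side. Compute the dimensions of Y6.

Y1: ⌊1124/2⌋ × 795 = 562 × 795 mm
Y2: ⌊795/2⌋ × 562 = 397 × 562 mm
Y3: ⌊562/2⌋ × 397 = 281 × 397 mm
Y4: ⌊397/2⌋ × 281 = 198 × 281 mm
Y5: ⌊281/2⌋ × 198 = 140 × 198 mm
Y6: ⌊198/2⌋ × 140 = 99 × 140 mm

99 × 140 mm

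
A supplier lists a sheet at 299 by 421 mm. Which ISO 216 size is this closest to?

Aspect ratio 421/299 ≈ 1.408 — close to the ISO √2 ≈ 1.414.
In the A-series (A0 area = 1 m²): A3 = 297 × 420 mm.
Off by 3 mm total — nearest standard size.

A3 (297 × 420 mm)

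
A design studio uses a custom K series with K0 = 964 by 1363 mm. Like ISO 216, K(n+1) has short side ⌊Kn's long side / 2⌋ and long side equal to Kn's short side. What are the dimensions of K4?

K1 = 681 × 964 mm (from K0 by 1 halving).
K2: ⌊964/2⌋ × 681 = 482 × 681 mm
K3: ⌊681/2⌋ × 482 = 340 × 482 mm
K4: ⌊482/2⌋ × 340 = 241 × 340 mm

241 × 340 mm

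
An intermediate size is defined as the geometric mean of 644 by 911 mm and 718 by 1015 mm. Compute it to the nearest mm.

Short side: √(644 · 718) = √462392 ≈ 680.0 → 680 mm
Long side: √(911 · 1015) = √924665 ≈ 961.6 → 962 mm

680 × 962 mm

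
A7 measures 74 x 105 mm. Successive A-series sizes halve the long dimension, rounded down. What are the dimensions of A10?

A8: ⌊105/2⌋ × 74 = 52 × 74 mm
A9: ⌊74/2⌋ × 52 = 37 × 52 mm
A10: ⌊52/2⌋ × 37 = 26 × 37 mm

26 × 37 mm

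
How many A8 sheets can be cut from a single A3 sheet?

32

A3 = 297 × 420 mm; A8 = 52 × 74 mm.
Each halving step doubles the count; 5 steps from A3 to A8.
2^5 = 32.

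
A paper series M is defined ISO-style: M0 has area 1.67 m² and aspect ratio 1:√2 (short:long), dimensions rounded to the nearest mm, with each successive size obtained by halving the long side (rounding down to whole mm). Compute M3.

Let M0's short side be w mm. w · w√2 = 1.67 m² = 1,670,000 mm², so w ≈ 1086.7 mm and w√2 ≈ 1536.8 mm → M0 = 1087 × 1537 mm.
M1: ⌊1537/2⌋ × 1087 = 768 × 1087 mm
M2: ⌊1087/2⌋ × 768 = 543 × 768 mm
M3: ⌊768/2⌋ × 543 = 384 × 543 mm

384 × 543 mm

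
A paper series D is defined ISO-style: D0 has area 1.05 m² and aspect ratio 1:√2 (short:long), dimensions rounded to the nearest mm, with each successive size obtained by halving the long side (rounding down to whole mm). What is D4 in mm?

Let D0's short side be w mm. w · w√2 = 1.05 m² = 1,050,000 mm², so w ≈ 861.7 mm and w√2 ≈ 1218.6 mm → D0 = 862 × 1219 mm.
D1: ⌊1219/2⌋ × 862 = 609 × 862 mm
D2: ⌊862/2⌋ × 609 = 431 × 609 mm
D3: ⌊609/2⌋ × 431 = 304 × 431 mm
D4: ⌊431/2⌋ × 304 = 215 × 304 mm

215 × 304 mm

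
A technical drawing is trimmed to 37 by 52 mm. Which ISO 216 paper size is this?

Aspect ratio 52/37 ≈ 1.405 — close to the ISO √2 ≈ 1.414.
In the A-series (A0 area = 1 m²): A9 = 37 × 52 mm.

A9 (37 × 52 mm)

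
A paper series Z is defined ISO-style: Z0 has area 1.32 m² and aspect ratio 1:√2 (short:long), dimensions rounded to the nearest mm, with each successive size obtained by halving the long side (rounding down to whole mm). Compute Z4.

Let Z0's short side be w mm. w · w√2 = 1.32 m² = 1,320,000 mm², so w ≈ 966.1 mm and w√2 ≈ 1366.3 mm → Z0 = 966 × 1366 mm.
Z1: ⌊1366/2⌋ × 966 = 683 × 966 mm
Z2: ⌊966/2⌋ × 683 = 483 × 683 mm
Z3: ⌊683/2⌋ × 483 = 341 × 483 mm
Z4: ⌊483/2⌋ × 341 = 241 × 341 mm

241 × 341 mm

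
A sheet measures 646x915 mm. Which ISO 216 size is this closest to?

Aspect ratio 915/646 ≈ 1.416 — close to the ISO √2 ≈ 1.414.
In the C-series (envelope sizes, between A and B): C1 = 648 × 917 mm.
Off by 4 mm total — nearest standard size.

C1 (648 × 917 mm)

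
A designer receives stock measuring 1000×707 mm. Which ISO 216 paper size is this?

B1 (707 × 1000 mm)

Aspect ratio 1000/707 ≈ 1.414 — close to the ISO √2 ≈ 1.414.
In the B-series (B0 = 1000 × 1414 mm): B1 = 707 × 1000 mm.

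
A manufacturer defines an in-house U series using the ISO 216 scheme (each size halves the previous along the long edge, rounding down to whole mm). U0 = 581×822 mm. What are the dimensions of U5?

102 × 145 mm

U1: ⌊822/2⌋ × 581 = 411 × 581 mm
U2: ⌊581/2⌋ × 411 = 290 × 411 mm
U3: ⌊411/2⌋ × 290 = 205 × 290 mm
U4: ⌊290/2⌋ × 205 = 145 × 205 mm
U5: ⌊205/2⌋ × 145 = 102 × 145 mm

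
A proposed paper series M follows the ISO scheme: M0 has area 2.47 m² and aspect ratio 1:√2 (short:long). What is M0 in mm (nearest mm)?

Let the short side be w mm. Then w · w√2 = 2.47 m² = 2,470,000 mm².
w² = 2,470,000/√2, so w ≈ 1321.6 mm; long side = w√2 ≈ 1869.0 mm.

1322 × 1869 mm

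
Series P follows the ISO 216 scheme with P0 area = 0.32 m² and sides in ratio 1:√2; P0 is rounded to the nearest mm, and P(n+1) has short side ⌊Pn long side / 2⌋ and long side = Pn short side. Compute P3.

168 × 238 mm

Let P0's short side be w mm. w · w√2 = 0.32 m² = 320,000 mm², so w ≈ 475.7 mm and w√2 ≈ 672.7 mm → P0 = 476 × 673 mm.
P1: ⌊673/2⌋ × 476 = 336 × 476 mm
P2: ⌊476/2⌋ × 336 = 238 × 336 mm
P3: ⌊336/2⌋ × 238 = 168 × 238 mm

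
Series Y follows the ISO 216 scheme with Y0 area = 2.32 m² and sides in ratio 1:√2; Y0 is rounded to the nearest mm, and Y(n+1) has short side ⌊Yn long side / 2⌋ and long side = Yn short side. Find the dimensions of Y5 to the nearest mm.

Let Y0's short side be w mm. w · w√2 = 2.32 m² = 2,320,000 mm², so w ≈ 1280.8 mm and w√2 ≈ 1811.3 mm → Y0 = 1281 × 1811 mm.
Y1: ⌊1811/2⌋ × 1281 = 905 × 1281 mm
Y2: ⌊1281/2⌋ × 905 = 640 × 905 mm
Y3: ⌊905/2⌋ × 640 = 452 × 640 mm
Y4: ⌊640/2⌋ × 452 = 320 × 452 mm
Y5: ⌊452/2⌋ × 320 = 226 × 320 mm

226 × 320 mm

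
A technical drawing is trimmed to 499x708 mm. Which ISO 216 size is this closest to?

B2 (500 × 707 mm)

Aspect ratio 708/499 ≈ 1.419 — close to the ISO √2 ≈ 1.414.
In the B-series (B0 = 1000 × 1414 mm): B2 = 500 × 707 mm.
Off by 2 mm total — nearest standard size.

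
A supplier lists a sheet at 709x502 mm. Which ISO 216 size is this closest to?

B2 (500 × 707 mm)

Aspect ratio 709/502 ≈ 1.412 — close to the ISO √2 ≈ 1.414.
In the B-series (B0 = 1000 × 1414 mm): B2 = 500 × 707 mm.
Off by 4 mm total — nearest standard size.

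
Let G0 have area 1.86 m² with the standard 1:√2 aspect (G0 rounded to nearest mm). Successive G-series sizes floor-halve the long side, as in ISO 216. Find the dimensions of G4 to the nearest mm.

286 × 405 mm

Let G0's short side be w mm. w · w√2 = 1.86 m² = 1,860,000 mm², so w ≈ 1146.8 mm and w√2 ≈ 1621.9 mm → G0 = 1147 × 1622 mm.
G1: ⌊1622/2⌋ × 1147 = 811 × 1147 mm
G2: ⌊1147/2⌋ × 811 = 573 × 811 mm
G3: ⌊811/2⌋ × 573 = 405 × 573 mm
G4: ⌊573/2⌋ × 405 = 286 × 405 mm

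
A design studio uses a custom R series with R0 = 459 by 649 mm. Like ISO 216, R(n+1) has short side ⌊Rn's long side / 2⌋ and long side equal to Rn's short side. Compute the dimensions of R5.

R1 = 324 × 459 mm (from R0 by 1 halving).
R2: ⌊459/2⌋ × 324 = 229 × 324 mm
R3: ⌊324/2⌋ × 229 = 162 × 229 mm
R4: ⌊229/2⌋ × 162 = 114 × 162 mm
R5: ⌊162/2⌋ × 114 = 81 × 114 mm

81 × 114 mm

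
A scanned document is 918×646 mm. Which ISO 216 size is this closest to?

C1 (648 × 917 mm)

Aspect ratio 918/646 ≈ 1.421 — close to the ISO √2 ≈ 1.414.
In the C-series (envelope sizes, between A and B): C1 = 648 × 917 mm.
Off by 3 mm total — nearest standard size.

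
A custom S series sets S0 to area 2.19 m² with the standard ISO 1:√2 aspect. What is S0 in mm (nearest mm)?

1244 × 1760 mm

Let the short side be w mm. Then w · w√2 = 2.19 m² = 2,190,000 mm².
w² = 2,190,000/√2, so w ≈ 1244.4 mm; long side = w√2 ≈ 1759.9 mm.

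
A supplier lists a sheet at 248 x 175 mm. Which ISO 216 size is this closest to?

B5 (176 × 250 mm)

Aspect ratio 248/175 ≈ 1.417 — close to the ISO √2 ≈ 1.414.
In the B-series (B0 = 1000 × 1414 mm): B5 = 176 × 250 mm.
Off by 3 mm total — nearest standard size.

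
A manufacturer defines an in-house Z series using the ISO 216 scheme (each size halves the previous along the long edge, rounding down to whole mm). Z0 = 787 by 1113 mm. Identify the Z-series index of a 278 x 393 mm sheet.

Z0: 787 × 1113 mm
Z1: 556 × 787 mm
Z2: 393 × 556 mm
Z3: 278 × 393 mm
Z4: 196 × 278 mm
→ matches Z3.

Z3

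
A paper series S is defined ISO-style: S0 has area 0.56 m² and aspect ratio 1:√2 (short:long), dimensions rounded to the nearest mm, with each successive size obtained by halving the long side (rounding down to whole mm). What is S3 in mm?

Let S0's short side be w mm. w · w√2 = 0.56 m² = 560,000 mm², so w ≈ 629.3 mm and w√2 ≈ 889.9 mm → S0 = 629 × 890 mm.
S1: ⌊890/2⌋ × 629 = 445 × 629 mm
S2: ⌊629/2⌋ × 445 = 314 × 445 mm
S3: ⌊445/2⌋ × 314 = 222 × 314 mm

222 × 314 mm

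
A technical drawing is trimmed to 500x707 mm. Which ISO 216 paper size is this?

Aspect ratio 707/500 ≈ 1.414 — close to the ISO √2 ≈ 1.414.
In the B-series (B0 = 1000 × 1414 mm): B2 = 500 × 707 mm.

B2 (500 × 707 mm)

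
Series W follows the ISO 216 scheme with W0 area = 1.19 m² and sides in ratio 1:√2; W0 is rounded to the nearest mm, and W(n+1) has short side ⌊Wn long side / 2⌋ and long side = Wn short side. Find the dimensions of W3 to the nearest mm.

Let W0's short side be w mm. w · w√2 = 1.19 m² = 1,190,000 mm², so w ≈ 917.3 mm and w√2 ≈ 1297.3 mm → W0 = 917 × 1297 mm.
W1: ⌊1297/2⌋ × 917 = 648 × 917 mm
W2: ⌊917/2⌋ × 648 = 458 × 648 mm
W3: ⌊648/2⌋ × 458 = 324 × 458 mm

324 × 458 mm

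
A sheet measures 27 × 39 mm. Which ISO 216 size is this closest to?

C10 (28 × 40 mm)

Aspect ratio 39/27 ≈ 1.444 (ISO target is √2 ≈ 1.414).
In the C-series (envelope sizes, between A and B): C10 = 28 × 40 mm.
Off by 2 mm total — nearest standard size.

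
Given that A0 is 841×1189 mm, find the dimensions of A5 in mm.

A1: ⌊1189/2⌋ × 841 = 594 × 841 mm
A2: ⌊841/2⌋ × 594 = 420 × 594 mm
A3: ⌊594/2⌋ × 420 = 297 × 420 mm
A4: ⌊420/2⌋ × 297 = 210 × 297 mm
A5: ⌊297/2⌋ × 210 = 148 × 210 mm

148 × 210 mm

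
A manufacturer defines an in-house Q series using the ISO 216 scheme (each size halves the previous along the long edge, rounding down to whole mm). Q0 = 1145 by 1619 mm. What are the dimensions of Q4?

Q1: ⌊1619/2⌋ × 1145 = 809 × 1145 mm
Q2: ⌊1145/2⌋ × 809 = 572 × 809 mm
Q3: ⌊809/2⌋ × 572 = 404 × 572 mm
Q4: ⌊572/2⌋ × 404 = 286 × 404 mm

286 × 404 mm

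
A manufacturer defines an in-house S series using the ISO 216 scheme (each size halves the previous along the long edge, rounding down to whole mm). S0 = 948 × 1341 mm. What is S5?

167 × 237 mm

S1 = 670 × 948 mm (from S0 by 1 halving).
S2: ⌊948/2⌋ × 670 = 474 × 670 mm
S3: ⌊670/2⌋ × 474 = 335 × 474 mm
S4: ⌊474/2⌋ × 335 = 237 × 335 mm
S5: ⌊335/2⌋ × 237 = 167 × 237 mm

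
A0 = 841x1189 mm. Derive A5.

148 × 210 mm

A1: ⌊1189/2⌋ × 841 = 594 × 841 mm
A2: ⌊841/2⌋ × 594 = 420 × 594 mm
A3: ⌊594/2⌋ × 420 = 297 × 420 mm
A4: ⌊420/2⌋ × 297 = 210 × 297 mm
A5: ⌊297/2⌋ × 210 = 148 × 210 mm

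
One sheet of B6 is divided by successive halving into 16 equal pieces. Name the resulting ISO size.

B10

16 = 2^4, so 4 halving steps.
B6 → B7 → … → B10 after 4 steps.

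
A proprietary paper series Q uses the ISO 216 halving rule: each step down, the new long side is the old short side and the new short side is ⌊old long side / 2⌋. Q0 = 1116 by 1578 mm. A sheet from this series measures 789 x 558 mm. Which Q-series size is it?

Q0: 1116 × 1578 mm
Q1: 789 × 1116 mm
Q2: 558 × 789 mm
Q3: 394 × 558 mm
→ matches Q2.

Q2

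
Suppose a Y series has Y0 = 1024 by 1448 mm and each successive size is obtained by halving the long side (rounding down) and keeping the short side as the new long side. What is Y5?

181 × 256 mm

Y1: ⌊1448/2⌋ × 1024 = 724 × 1024 mm
Y2: ⌊1024/2⌋ × 724 = 512 × 724 mm
Y3: ⌊724/2⌋ × 512 = 362 × 512 mm
Y4: ⌊512/2⌋ × 362 = 256 × 362 mm
Y5: ⌊362/2⌋ × 256 = 181 × 256 mm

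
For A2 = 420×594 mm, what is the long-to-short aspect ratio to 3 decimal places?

1.414

594 / 420 = 1.414
Matches √2 ≈ 1.414 — the ISO 216 defining ratio.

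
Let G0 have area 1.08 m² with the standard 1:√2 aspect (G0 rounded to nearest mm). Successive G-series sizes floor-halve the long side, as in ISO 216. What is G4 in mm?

218 × 309 mm

Let G0's short side be w mm. w · w√2 = 1.08 m² = 1,080,000 mm², so w ≈ 873.9 mm and w√2 ≈ 1235.9 mm → G0 = 874 × 1236 mm.
G1: ⌊1236/2⌋ × 874 = 618 × 874 mm
G2: ⌊874/2⌋ × 618 = 437 × 618 mm
G3: ⌊618/2⌋ × 437 = 309 × 437 mm
G4: ⌊437/2⌋ × 309 = 218 × 309 mm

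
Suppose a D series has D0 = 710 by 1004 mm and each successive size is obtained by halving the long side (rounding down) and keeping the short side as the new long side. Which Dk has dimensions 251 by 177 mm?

D4

D0: 710 × 1004 mm
D1: 502 × 710 mm
D2: 355 × 502 mm
D3: 251 × 355 mm
D4: 177 × 251 mm
D5: 125 × 177 mm
→ matches D4.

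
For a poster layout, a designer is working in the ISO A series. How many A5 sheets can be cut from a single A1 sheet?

Each ISO step halves the sheet: 1 × A1 → 2 × A2 → 4 × A3 → 8 × A4 → …
From A1 to A5 is 4 halving steps: 2^4 = 16.

16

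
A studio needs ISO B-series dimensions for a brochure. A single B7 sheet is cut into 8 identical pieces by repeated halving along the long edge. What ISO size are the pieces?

8 = 2^3, so 3 halving steps.
B7 → B8 → … → B10 after 3 steps.

B10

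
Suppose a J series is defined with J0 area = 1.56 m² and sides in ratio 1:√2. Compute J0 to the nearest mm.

1050 × 1485 mm

Let the short side be w mm. Then w · w√2 = 1.56 m² = 1,560,000 mm².
w² = 1,560,000/√2, so w ≈ 1050.3 mm; long side = w√2 ≈ 1485.3 mm.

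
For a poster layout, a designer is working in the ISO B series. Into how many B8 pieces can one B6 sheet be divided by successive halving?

Each ISO step halves the sheet: 1 × B6 → 2 × B7 → 4 × B8
From B6 to B8 is 2 halving steps: 2^2 = 4.

4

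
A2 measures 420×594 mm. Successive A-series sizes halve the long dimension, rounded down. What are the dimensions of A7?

A3: ⌊594/2⌋ × 420 = 297 × 420 mm
A4: ⌊420/2⌋ × 297 = 210 × 297 mm
A5: ⌊297/2⌋ × 210 = 148 × 210 mm
A6: ⌊210/2⌋ × 148 = 105 × 148 mm
A7: ⌊148/2⌋ × 105 = 74 × 105 mm

74 × 105 mm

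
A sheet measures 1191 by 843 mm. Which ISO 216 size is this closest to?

A0 (841 × 1189 mm)

Aspect ratio 1191/843 ≈ 1.413 — close to the ISO √2 ≈ 1.414.
In the A-series (A0 area = 1 m²): A0 = 841 × 1189 mm.
Off by 4 mm total — nearest standard size.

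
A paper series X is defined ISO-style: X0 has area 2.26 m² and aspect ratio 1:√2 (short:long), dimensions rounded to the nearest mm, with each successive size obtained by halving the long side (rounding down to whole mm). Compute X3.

Let X0's short side be w mm. w · w√2 = 2.26 m² = 2,260,000 mm², so w ≈ 1264.1 mm and w√2 ≈ 1787.8 mm → X0 = 1264 × 1788 mm.
X1: ⌊1788/2⌋ × 1264 = 894 × 1264 mm
X2: ⌊1264/2⌋ × 894 = 632 × 894 mm
X3: ⌊894/2⌋ × 632 = 447 × 632 mm

447 × 632 mm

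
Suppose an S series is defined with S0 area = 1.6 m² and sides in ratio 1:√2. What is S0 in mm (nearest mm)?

1064 × 1504 mm

Let the short side be w mm. Then w · w√2 = 1.6 m² = 1,600,000 mm².
w² = 1,600,000/√2, so w ≈ 1063.7 mm; long side = w√2 ≈ 1504.2 mm.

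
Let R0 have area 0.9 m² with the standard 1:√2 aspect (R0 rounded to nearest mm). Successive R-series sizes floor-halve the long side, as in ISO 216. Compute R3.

Let R0's short side be w mm. w · w√2 = 0.9 m² = 900,000 mm², so w ≈ 797.7 mm and w√2 ≈ 1128.2 mm → R0 = 798 × 1128 mm.
R1: ⌊1128/2⌋ × 798 = 564 × 798 mm
R2: ⌊798/2⌋ × 564 = 399 × 564 mm
R3: ⌊564/2⌋ × 399 = 282 × 399 mm

282 × 399 mm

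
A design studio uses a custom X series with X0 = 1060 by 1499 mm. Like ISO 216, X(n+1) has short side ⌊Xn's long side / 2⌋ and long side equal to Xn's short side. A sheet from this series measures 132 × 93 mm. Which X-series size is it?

X7

X0: 1060 × 1499 mm
X1: 749 × 1060 mm
X2: 530 × 749 mm
X3: 374 × 530 mm
X4: 265 × 374 mm
X5: 187 × 265 mm
X6: 132 × 187 mm
X7: 93 × 132 mm
X8: 66 × 93 mm
→ matches X7.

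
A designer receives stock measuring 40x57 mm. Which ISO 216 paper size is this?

Aspect ratio 57/40 ≈ 1.425 — close to the ISO √2 ≈ 1.414.
In the C-series (envelope sizes, between A and B): C9 = 40 × 57 mm.

C9 (40 × 57 mm)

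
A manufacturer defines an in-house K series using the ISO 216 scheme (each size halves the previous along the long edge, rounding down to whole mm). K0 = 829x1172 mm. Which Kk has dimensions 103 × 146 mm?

K0: 829 × 1172 mm
K1: 586 × 829 mm
K2: 414 × 586 mm
K3: 293 × 414 mm
K4: 207 × 293 mm
K5: 146 × 207 mm
K6: 103 × 146 mm
K7: 73 × 103 mm
→ matches K6.

K6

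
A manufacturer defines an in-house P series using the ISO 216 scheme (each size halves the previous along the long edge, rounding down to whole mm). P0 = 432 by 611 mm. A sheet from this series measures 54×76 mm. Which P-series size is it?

P0: 432 × 611 mm
P1: 305 × 432 mm
P2: 216 × 305 mm
P3: 152 × 216 mm
P4: 108 × 152 mm
P5: 76 × 108 mm
P6: 54 × 76 mm
P7: 38 × 54 mm
→ matches P6.

P6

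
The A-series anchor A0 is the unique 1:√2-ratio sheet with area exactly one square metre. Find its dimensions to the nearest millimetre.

Let the short side be w mm. Then the long side is w√2 and w · w√2 = 10⁶ mm².
w² = 10⁶/√2, so w = 1000 / 2^(1/4) ≈ 840.9 mm; long side = 1000 · 2^(1/4) ≈ 1189.2 mm.

841 × 1189 mm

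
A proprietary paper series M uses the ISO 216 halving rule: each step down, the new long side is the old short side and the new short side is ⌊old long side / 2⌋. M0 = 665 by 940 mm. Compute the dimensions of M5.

M1: ⌊940/2⌋ × 665 = 470 × 665 mm
M2: ⌊665/2⌋ × 470 = 332 × 470 mm
M3: ⌊470/2⌋ × 332 = 235 × 332 mm
M4: ⌊332/2⌋ × 235 = 166 × 235 mm
M5: ⌊235/2⌋ × 166 = 117 × 166 mm

117 × 166 mm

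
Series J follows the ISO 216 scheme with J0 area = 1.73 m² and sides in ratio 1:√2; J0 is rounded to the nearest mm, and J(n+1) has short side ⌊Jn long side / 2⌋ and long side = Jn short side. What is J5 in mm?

Let J0's short side be w mm. w · w√2 = 1.73 m² = 1,730,000 mm², so w ≈ 1106.0 mm and w√2 ≈ 1564.2 mm → J0 = 1106 × 1564 mm.
J1: ⌊1564/2⌋ × 1106 = 782 × 1106 mm
J2: ⌊1106/2⌋ × 782 = 553 × 782 mm
J3: ⌊782/2⌋ × 553 = 391 × 553 mm
J4: ⌊553/2⌋ × 391 = 276 × 391 mm
J5: ⌊391/2⌋ × 276 = 195 × 276 mm

195 × 276 mm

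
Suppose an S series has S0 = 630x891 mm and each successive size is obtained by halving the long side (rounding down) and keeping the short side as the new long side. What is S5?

111 × 157 mm

S1 = 445 × 630 mm (from S0 by 1 halving).
S2: ⌊630/2⌋ × 445 = 315 × 445 mm
S3: ⌊445/2⌋ × 315 = 222 × 315 mm
S4: ⌊315/2⌋ × 222 = 157 × 222 mm
S5: ⌊222/2⌋ × 157 = 111 × 157 mm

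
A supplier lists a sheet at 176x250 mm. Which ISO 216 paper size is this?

B5 (176 × 250 mm)

Aspect ratio 250/176 ≈ 1.420 — close to the ISO √2 ≈ 1.414.
In the B-series (B0 = 1000 × 1414 mm): B5 = 176 × 250 mm.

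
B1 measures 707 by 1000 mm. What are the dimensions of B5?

B2: ⌊1000/2⌋ × 707 = 500 × 707 mm
B3: ⌊707/2⌋ × 500 = 353 × 500 mm
B4: ⌊500/2⌋ × 353 = 250 × 353 mm
B5: ⌊353/2⌋ × 250 = 176 × 250 mm

176 × 250 mm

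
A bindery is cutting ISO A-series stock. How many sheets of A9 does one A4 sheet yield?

32

Each ISO step halves the sheet: 1 × A4 → 2 × A5 → 4 × A6 → 8 × A7 → …
From A4 to A9 is 5 halving steps: 2^5 = 32.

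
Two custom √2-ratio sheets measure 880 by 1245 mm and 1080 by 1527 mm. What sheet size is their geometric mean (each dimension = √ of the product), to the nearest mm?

975 × 1379 mm

Short side: √(880 · 1080) = √950400 ≈ 974.9 → 975 mm
Long side: √(1245 · 1527) = √1901115 ≈ 1378.8 → 1379 mm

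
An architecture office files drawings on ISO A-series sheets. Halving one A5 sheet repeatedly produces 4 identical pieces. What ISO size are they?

4 = 2^2, so 2 halving steps.
A5 → A6 → … → A7 after 2 steps.

A7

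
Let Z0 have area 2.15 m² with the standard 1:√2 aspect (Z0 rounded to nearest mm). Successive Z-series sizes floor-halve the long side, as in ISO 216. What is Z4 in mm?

Let Z0's short side be w mm. w · w√2 = 2.15 m² = 2,150,000 mm², so w ≈ 1233.0 mm and w√2 ≈ 1743.7 mm → Z0 = 1233 × 1744 mm.
Z1: ⌊1744/2⌋ × 1233 = 872 × 1233 mm
Z2: ⌊1233/2⌋ × 872 = 616 × 872 mm
Z3: ⌊872/2⌋ × 616 = 436 × 616 mm
Z4: ⌊616/2⌋ × 436 = 308 × 436 mm

308 × 436 mm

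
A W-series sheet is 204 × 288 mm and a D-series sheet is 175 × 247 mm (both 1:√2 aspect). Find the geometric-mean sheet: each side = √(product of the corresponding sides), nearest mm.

189 × 267 mm

Short side: √(204 · 175) = √35700 ≈ 188.9 → 189 mm
Long side: √(288 · 247) = √71136 ≈ 266.7 → 267 mm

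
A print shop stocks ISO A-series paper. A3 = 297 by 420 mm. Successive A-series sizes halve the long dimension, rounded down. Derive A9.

37 × 52 mm

A4: ⌊420/2⌋ × 297 = 210 × 297 mm
A5: ⌊297/2⌋ × 210 = 148 × 210 mm
A6: ⌊210/2⌋ × 148 = 105 × 148 mm
A7: ⌊148/2⌋ × 105 = 74 × 105 mm
A8: ⌊105/2⌋ × 74 = 52 × 74 mm
A9: ⌊74/2⌋ × 52 = 37 × 52 mm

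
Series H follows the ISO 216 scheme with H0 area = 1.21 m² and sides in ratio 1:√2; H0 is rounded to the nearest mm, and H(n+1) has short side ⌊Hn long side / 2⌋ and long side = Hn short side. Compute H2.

Let H0's short side be w mm. w · w√2 = 1.21 m² = 1,210,000 mm², so w ≈ 925.0 mm and w√2 ≈ 1308.1 mm → H0 = 925 × 1308 mm.
H1: ⌊1308/2⌋ × 925 = 654 × 925 mm
H2: ⌊925/2⌋ × 654 = 462 × 654 mm

462 × 654 mm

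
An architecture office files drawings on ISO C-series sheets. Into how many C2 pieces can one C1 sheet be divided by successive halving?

2

Each ISO step halves the sheet: 1 × C1 → 2 × C2
From C1 to C2 is 1 halving step: 2^1 = 2.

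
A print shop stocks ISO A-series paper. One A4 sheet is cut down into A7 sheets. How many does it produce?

A4 = 210 × 297 mm; A7 = 74 × 105 mm.
Each halving step doubles the count; 3 steps from A4 to A7.
2^3 = 8.

8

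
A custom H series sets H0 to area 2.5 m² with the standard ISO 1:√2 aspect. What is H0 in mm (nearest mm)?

1330 × 1880 mm

Let the short side be w mm. Then w · w√2 = 2.5 m² = 2,500,000 mm².
w² = 2,500,000/√2, so w ≈ 1329.6 mm; long side = w√2 ≈ 1880.3 mm.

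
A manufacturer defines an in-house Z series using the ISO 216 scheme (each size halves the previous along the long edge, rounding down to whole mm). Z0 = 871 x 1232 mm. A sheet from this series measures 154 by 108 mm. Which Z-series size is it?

Z6

Z0: 871 × 1232 mm
Z1: 616 × 871 mm
Z2: 435 × 616 mm
Z3: 308 × 435 mm
Z4: 217 × 308 mm
Z5: 154 × 217 mm
Z6: 108 × 154 mm
Z7: 77 × 108 mm
→ matches Z6.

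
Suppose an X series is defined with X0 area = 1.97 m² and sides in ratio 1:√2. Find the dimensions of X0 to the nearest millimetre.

1180 × 1669 mm

Let the short side be w mm. Then w · w√2 = 1.97 m² = 1,970,000 mm².
w² = 1,970,000/√2, so w ≈ 1180.3 mm; long side = w√2 ≈ 1669.1 mm.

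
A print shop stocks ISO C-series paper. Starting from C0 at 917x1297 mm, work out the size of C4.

229 × 324 mm

C1: ⌊1297/2⌋ × 917 = 648 × 917 mm
C2: ⌊917/2⌋ × 648 = 458 × 648 mm
C3: ⌊648/2⌋ × 458 = 324 × 458 mm
C4: ⌊458/2⌋ × 324 = 229 × 324 mm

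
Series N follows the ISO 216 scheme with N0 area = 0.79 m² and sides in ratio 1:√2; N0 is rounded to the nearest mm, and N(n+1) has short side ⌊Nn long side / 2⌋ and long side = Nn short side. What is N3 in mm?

264 × 373 mm

Let N0's short side be w mm. w · w√2 = 0.79 m² = 790,000 mm², so w ≈ 747.4 mm and w√2 ≈ 1057.0 mm → N0 = 747 × 1057 mm.
N1: ⌊1057/2⌋ × 747 = 528 × 747 mm
N2: ⌊747/2⌋ × 528 = 373 × 528 mm
N3: ⌊528/2⌋ × 373 = 264 × 373 mm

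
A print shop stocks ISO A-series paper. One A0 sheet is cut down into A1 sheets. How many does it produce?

2

A0 = 841 × 1189 mm; A1 = 594 × 841 mm.
Each halving step doubles the count; 1 step from A0 to A1.
2^1 = 2.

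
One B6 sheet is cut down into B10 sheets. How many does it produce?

Each ISO step halves the sheet: 1 × B6 → 2 × B7 → 4 × B8 → 8 × B9 → …
From B6 to B10 is 4 halving steps: 2^4 = 16.

16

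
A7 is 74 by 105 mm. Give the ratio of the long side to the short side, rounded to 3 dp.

1.419

105 / 74 = 1.419
ISO 216 targets √2 ≈ 1.414; the +0.005 deviation is from mm rounding.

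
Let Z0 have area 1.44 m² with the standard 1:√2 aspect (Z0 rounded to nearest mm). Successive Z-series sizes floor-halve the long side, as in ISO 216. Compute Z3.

Let Z0's short side be w mm. w · w√2 = 1.44 m² = 1,440,000 mm², so w ≈ 1009.1 mm and w√2 ≈ 1427.0 mm → Z0 = 1009 × 1427 mm.
Z1: ⌊1427/2⌋ × 1009 = 713 × 1009 mm
Z2: ⌊1009/2⌋ × 713 = 504 × 713 mm
Z3: ⌊713/2⌋ × 504 = 356 × 504 mm

356 × 504 mm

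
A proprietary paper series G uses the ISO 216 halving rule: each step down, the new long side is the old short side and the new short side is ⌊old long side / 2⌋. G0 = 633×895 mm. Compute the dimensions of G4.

158 × 223 mm

G1 = 447 × 633 mm (from G0 by 1 halving).
G2: ⌊633/2⌋ × 447 = 316 × 447 mm
G3: ⌊447/2⌋ × 316 = 223 × 316 mm
G4: ⌊316/2⌋ × 223 = 158 × 223 mm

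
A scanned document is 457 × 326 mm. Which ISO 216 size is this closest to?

C3 (324 × 458 mm)

Aspect ratio 457/326 ≈ 1.402 — close to the ISO √2 ≈ 1.414.
In the C-series (envelope sizes, between A and B): C3 = 324 × 458 mm.
Off by 3 mm total — nearest standard size.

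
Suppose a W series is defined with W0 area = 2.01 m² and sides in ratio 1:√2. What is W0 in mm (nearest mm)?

1192 × 1686 mm

Let the short side be w mm. Then w · w√2 = 2.01 m² = 2,010,000 mm².
w² = 2,010,000/√2, so w ≈ 1192.2 mm; long side = w√2 ≈ 1686.0 mm.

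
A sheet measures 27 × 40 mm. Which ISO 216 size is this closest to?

C10 (28 × 40 mm)

Aspect ratio 40/27 ≈ 1.481 (ISO target is √2 ≈ 1.414).
In the C-series (envelope sizes, between A and B): C10 = 28 × 40 mm.
Off by 1 mm total — nearest standard size.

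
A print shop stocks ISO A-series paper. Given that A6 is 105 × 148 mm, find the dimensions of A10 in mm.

26 × 37 mm

A7: ⌊148/2⌋ × 105 = 74 × 105 mm
A8: ⌊105/2⌋ × 74 = 52 × 74 mm
A9: ⌊74/2⌋ × 52 = 37 × 52 mm
A10: ⌊52/2⌋ × 37 = 26 × 37 mm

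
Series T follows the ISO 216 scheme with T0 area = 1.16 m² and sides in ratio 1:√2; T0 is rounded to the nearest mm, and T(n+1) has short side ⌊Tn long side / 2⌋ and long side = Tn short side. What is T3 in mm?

320 × 453 mm

Let T0's short side be w mm. w · w√2 = 1.16 m² = 1,160,000 mm², so w ≈ 905.7 mm and w√2 ≈ 1280.8 mm → T0 = 906 × 1281 mm.
T1: ⌊1281/2⌋ × 906 = 640 × 906 mm
T2: ⌊906/2⌋ × 640 = 453 × 640 mm
T3: ⌊640/2⌋ × 453 = 320 × 453 mm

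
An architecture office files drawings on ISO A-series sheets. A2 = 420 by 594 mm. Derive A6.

A3: ⌊594/2⌋ × 420 = 297 × 420 mm
A4: ⌊420/2⌋ × 297 = 210 × 297 mm
A5: ⌊297/2⌋ × 210 = 148 × 210 mm
A6: ⌊210/2⌋ × 148 = 105 × 148 mm

105 × 148 mm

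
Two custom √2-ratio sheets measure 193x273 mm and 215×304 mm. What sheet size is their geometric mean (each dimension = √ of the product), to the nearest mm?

Short side: √(193 · 215) = √41495 ≈ 203.7 → 204 mm
Long side: √(273 · 304) = √82992 ≈ 288.1 → 288 mm

204 × 288 mm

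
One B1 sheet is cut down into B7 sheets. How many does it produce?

64

Each ISO step halves the sheet: 1 × B1 → 2 × B2 → 4 × B3 → 8 × B4 → …
From B1 to B7 is 6 halving steps: 2^6 = 64.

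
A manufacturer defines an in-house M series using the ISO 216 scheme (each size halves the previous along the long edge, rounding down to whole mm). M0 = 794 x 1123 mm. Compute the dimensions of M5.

M1: ⌊1123/2⌋ × 794 = 561 × 794 mm
M2: ⌊794/2⌋ × 561 = 397 × 561 mm
M3: ⌊561/2⌋ × 397 = 280 × 397 mm
M4: ⌊397/2⌋ × 280 = 198 × 280 mm
M5: ⌊280/2⌋ × 198 = 140 × 198 mm

140 × 198 mm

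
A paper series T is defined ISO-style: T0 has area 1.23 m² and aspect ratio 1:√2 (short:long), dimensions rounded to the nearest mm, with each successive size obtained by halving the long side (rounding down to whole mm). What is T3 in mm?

329 × 466 mm

Let T0's short side be w mm. w · w√2 = 1.23 m² = 1,230,000 mm², so w ≈ 932.6 mm and w√2 ≈ 1318.9 mm → T0 = 933 × 1319 mm.
T1: ⌊1319/2⌋ × 933 = 659 × 933 mm
T2: ⌊933/2⌋ × 659 = 466 × 659 mm
T3: ⌊659/2⌋ × 466 = 329 × 466 mm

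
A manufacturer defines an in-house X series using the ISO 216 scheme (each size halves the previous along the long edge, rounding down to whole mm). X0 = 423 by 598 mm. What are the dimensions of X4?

X1: ⌊598/2⌋ × 423 = 299 × 423 mm
X2: ⌊423/2⌋ × 299 = 211 × 299 mm
X3: ⌊299/2⌋ × 211 = 149 × 211 mm
X4: ⌊211/2⌋ × 149 = 105 × 149 mm

105 × 149 mm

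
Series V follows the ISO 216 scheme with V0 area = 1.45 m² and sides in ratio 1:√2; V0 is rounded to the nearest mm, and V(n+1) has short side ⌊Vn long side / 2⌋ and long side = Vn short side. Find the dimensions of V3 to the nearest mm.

Let V0's short side be w mm. w · w√2 = 1.45 m² = 1,450,000 mm², so w ≈ 1012.6 mm and w√2 ≈ 1432.0 mm → V0 = 1013 × 1432 mm.
V1: ⌊1432/2⌋ × 1013 = 716 × 1013 mm
V2: ⌊1013/2⌋ × 716 = 506 × 716 mm
V3: ⌊716/2⌋ × 506 = 358 × 506 mm

358 × 506 mm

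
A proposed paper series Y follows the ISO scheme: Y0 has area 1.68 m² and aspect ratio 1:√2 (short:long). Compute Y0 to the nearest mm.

Let the short side be w mm. Then w · w√2 = 1.68 m² = 1,680,000 mm².
w² = 1,680,000/√2, so w ≈ 1089.9 mm; long side = w√2 ≈ 1541.4 mm.

1090 × 1541 mm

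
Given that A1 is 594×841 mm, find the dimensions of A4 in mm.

A2: ⌊841/2⌋ × 594 = 420 × 594 mm
A3: ⌊594/2⌋ × 420 = 297 × 420 mm
A4: ⌊420/2⌋ × 297 = 210 × 297 mm

210 × 297 mm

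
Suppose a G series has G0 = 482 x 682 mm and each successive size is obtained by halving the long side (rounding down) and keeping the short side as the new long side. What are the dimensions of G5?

85 × 120 mm

G1: ⌊682/2⌋ × 482 = 341 × 482 mm
G2: ⌊482/2⌋ × 341 = 241 × 341 mm
G3: ⌊341/2⌋ × 241 = 170 × 241 mm
G4: ⌊241/2⌋ × 170 = 120 × 170 mm
G5: ⌊170/2⌋ × 120 = 85 × 120 mm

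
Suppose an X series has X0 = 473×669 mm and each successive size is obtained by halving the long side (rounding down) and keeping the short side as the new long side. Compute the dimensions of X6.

X1 = 334 × 473 mm (from X0 by 1 halving).
X2: ⌊473/2⌋ × 334 = 236 × 334 mm
X3: ⌊334/2⌋ × 236 = 167 × 236 mm
X4: ⌊236/2⌋ × 167 = 118 × 167 mm
X5: ⌊167/2⌋ × 118 = 83 × 118 mm
X6: ⌊118/2⌋ × 83 = 59 × 83 mm

59 × 83 mm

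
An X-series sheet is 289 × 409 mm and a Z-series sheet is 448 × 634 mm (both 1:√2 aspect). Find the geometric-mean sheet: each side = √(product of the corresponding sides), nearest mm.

Short side: √(289 · 448) = √129472 ≈ 359.8 → 360 mm
Long side: √(409 · 634) = √259306 ≈ 509.2 → 509 mm

360 × 509 mm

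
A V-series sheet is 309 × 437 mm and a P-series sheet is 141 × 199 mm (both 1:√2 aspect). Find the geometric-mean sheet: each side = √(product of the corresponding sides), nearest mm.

Short side: √(309 · 141) = √43569 ≈ 208.7 → 209 mm
Long side: √(437 · 199) = √86963 ≈ 294.9 → 295 mm

209 × 295 mm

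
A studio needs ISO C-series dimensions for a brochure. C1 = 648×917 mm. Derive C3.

324 × 458 mm

C2: ⌊917/2⌋ × 648 = 458 × 648 mm
C3: ⌊648/2⌋ × 458 = 324 × 458 mm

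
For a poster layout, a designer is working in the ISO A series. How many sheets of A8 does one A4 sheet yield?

16

Each ISO step halves the sheet: 1 × A4 → 2 × A5 → 4 × A6 → 8 × A7 → …
From A4 to A8 is 4 halving steps: 2^4 = 16.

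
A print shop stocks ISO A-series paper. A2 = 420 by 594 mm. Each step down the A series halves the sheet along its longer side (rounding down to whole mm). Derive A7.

74 × 105 mm

A3: ⌊594/2⌋ × 420 = 297 × 420 mm
A4: ⌊420/2⌋ × 297 = 210 × 297 mm
A5: ⌊297/2⌋ × 210 = 148 × 210 mm
A6: ⌊210/2⌋ × 148 = 105 × 148 mm
A7: ⌊148/2⌋ × 105 = 74 × 105 mm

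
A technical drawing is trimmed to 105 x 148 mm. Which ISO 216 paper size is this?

Aspect ratio 148/105 ≈ 1.410 — close to the ISO √2 ≈ 1.414.
In the A-series (A0 area = 1 m²): A6 = 105 × 148 mm.

A6 (105 × 148 mm)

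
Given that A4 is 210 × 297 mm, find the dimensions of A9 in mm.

37 × 52 mm

A5: ⌊297/2⌋ × 210 = 148 × 210 mm
A6: ⌊210/2⌋ × 148 = 105 × 148 mm
A7: ⌊148/2⌋ × 105 = 74 × 105 mm
A8: ⌊105/2⌋ × 74 = 52 × 74 mm
A9: ⌊74/2⌋ × 52 = 37 × 52 mm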